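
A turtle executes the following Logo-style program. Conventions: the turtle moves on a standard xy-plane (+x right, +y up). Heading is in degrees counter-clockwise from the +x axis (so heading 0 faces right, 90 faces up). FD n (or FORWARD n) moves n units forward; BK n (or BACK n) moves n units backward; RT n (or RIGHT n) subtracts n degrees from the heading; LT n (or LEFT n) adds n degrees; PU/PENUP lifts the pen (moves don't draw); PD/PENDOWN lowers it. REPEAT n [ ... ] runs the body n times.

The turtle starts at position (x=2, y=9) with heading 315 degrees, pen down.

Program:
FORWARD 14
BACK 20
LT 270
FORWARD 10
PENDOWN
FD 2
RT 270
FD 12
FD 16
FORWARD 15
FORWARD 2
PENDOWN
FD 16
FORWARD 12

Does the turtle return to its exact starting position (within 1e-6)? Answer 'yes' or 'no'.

Executing turtle program step by step:
Start: pos=(2,9), heading=315, pen down
FD 14: (2,9) -> (11.899,-0.899) [heading=315, draw]
BK 20: (11.899,-0.899) -> (-2.243,13.243) [heading=315, draw]
LT 270: heading 315 -> 225
FD 10: (-2.243,13.243) -> (-9.314,6.172) [heading=225, draw]
PD: pen down
FD 2: (-9.314,6.172) -> (-10.728,4.757) [heading=225, draw]
RT 270: heading 225 -> 315
FD 12: (-10.728,4.757) -> (-2.243,-3.728) [heading=315, draw]
FD 16: (-2.243,-3.728) -> (9.071,-15.042) [heading=315, draw]
FD 15: (9.071,-15.042) -> (19.678,-25.648) [heading=315, draw]
FD 2: (19.678,-25.648) -> (21.092,-27.062) [heading=315, draw]
PD: pen down
FD 16: (21.092,-27.062) -> (32.406,-38.376) [heading=315, draw]
FD 12: (32.406,-38.376) -> (40.891,-46.861) [heading=315, draw]
Final: pos=(40.891,-46.861), heading=315, 10 segment(s) drawn

Start position: (2, 9)
Final position: (40.891, -46.861)
Distance = 68.066; >= 1e-6 -> NOT closed

Answer: no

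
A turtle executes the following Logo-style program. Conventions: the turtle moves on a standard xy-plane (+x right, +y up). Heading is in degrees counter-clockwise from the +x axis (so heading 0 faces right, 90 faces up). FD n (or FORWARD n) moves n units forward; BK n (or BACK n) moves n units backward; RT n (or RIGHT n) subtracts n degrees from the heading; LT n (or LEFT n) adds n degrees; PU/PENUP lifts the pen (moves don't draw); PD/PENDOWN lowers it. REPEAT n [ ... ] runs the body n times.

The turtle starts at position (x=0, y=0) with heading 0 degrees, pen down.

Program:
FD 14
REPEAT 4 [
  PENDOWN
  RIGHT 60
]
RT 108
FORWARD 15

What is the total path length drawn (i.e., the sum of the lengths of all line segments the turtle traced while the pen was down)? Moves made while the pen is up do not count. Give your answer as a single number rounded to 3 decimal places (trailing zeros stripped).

Answer: 29

Derivation:
Executing turtle program step by step:
Start: pos=(0,0), heading=0, pen down
FD 14: (0,0) -> (14,0) [heading=0, draw]
REPEAT 4 [
  -- iteration 1/4 --
  PD: pen down
  RT 60: heading 0 -> 300
  -- iteration 2/4 --
  PD: pen down
  RT 60: heading 300 -> 240
  -- iteration 3/4 --
  PD: pen down
  RT 60: heading 240 -> 180
  -- iteration 4/4 --
  PD: pen down
  RT 60: heading 180 -> 120
]
RT 108: heading 120 -> 12
FD 15: (14,0) -> (28.672,3.119) [heading=12, draw]
Final: pos=(28.672,3.119), heading=12, 2 segment(s) drawn

Segment lengths:
  seg 1: (0,0) -> (14,0), length = 14
  seg 2: (14,0) -> (28.672,3.119), length = 15
Total = 29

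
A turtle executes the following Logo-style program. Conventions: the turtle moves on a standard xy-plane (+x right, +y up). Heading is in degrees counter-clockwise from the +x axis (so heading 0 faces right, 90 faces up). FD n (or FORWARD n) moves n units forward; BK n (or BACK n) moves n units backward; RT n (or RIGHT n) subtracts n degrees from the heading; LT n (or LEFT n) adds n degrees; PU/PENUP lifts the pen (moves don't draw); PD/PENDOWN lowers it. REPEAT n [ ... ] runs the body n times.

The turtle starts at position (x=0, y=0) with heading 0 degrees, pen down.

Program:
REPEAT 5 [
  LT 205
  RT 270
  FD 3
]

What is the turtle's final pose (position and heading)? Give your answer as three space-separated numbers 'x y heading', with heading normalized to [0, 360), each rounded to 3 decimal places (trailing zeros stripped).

Executing turtle program step by step:
Start: pos=(0,0), heading=0, pen down
REPEAT 5 [
  -- iteration 1/5 --
  LT 205: heading 0 -> 205
  RT 270: heading 205 -> 295
  FD 3: (0,0) -> (1.268,-2.719) [heading=295, draw]
  -- iteration 2/5 --
  LT 205: heading 295 -> 140
  RT 270: heading 140 -> 230
  FD 3: (1.268,-2.719) -> (-0.661,-5.017) [heading=230, draw]
  -- iteration 3/5 --
  LT 205: heading 230 -> 75
  RT 270: heading 75 -> 165
  FD 3: (-0.661,-5.017) -> (-3.558,-4.241) [heading=165, draw]
  -- iteration 4/5 --
  LT 205: heading 165 -> 10
  RT 270: heading 10 -> 100
  FD 3: (-3.558,-4.241) -> (-4.079,-1.286) [heading=100, draw]
  -- iteration 5/5 --
  LT 205: heading 100 -> 305
  RT 270: heading 305 -> 35
  FD 3: (-4.079,-1.286) -> (-1.622,0.435) [heading=35, draw]
]
Final: pos=(-1.622,0.435), heading=35, 5 segment(s) drawn

Answer: -1.622 0.435 35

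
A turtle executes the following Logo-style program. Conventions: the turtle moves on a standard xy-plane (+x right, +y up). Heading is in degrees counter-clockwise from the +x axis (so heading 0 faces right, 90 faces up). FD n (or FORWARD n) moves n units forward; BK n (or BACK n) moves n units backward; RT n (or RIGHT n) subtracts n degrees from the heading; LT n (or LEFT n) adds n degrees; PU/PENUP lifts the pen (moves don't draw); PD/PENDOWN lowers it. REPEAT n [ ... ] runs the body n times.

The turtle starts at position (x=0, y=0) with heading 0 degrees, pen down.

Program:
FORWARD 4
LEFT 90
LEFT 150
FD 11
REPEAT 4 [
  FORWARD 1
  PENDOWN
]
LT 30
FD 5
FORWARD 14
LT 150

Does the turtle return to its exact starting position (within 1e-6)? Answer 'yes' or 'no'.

Answer: no

Derivation:
Executing turtle program step by step:
Start: pos=(0,0), heading=0, pen down
FD 4: (0,0) -> (4,0) [heading=0, draw]
LT 90: heading 0 -> 90
LT 150: heading 90 -> 240
FD 11: (4,0) -> (-1.5,-9.526) [heading=240, draw]
REPEAT 4 [
  -- iteration 1/4 --
  FD 1: (-1.5,-9.526) -> (-2,-10.392) [heading=240, draw]
  PD: pen down
  -- iteration 2/4 --
  FD 1: (-2,-10.392) -> (-2.5,-11.258) [heading=240, draw]
  PD: pen down
  -- iteration 3/4 --
  FD 1: (-2.5,-11.258) -> (-3,-12.124) [heading=240, draw]
  PD: pen down
  -- iteration 4/4 --
  FD 1: (-3,-12.124) -> (-3.5,-12.99) [heading=240, draw]
  PD: pen down
]
LT 30: heading 240 -> 270
FD 5: (-3.5,-12.99) -> (-3.5,-17.99) [heading=270, draw]
FD 14: (-3.5,-17.99) -> (-3.5,-31.99) [heading=270, draw]
LT 150: heading 270 -> 60
Final: pos=(-3.5,-31.99), heading=60, 8 segment(s) drawn

Start position: (0, 0)
Final position: (-3.5, -31.99)
Distance = 32.181; >= 1e-6 -> NOT closed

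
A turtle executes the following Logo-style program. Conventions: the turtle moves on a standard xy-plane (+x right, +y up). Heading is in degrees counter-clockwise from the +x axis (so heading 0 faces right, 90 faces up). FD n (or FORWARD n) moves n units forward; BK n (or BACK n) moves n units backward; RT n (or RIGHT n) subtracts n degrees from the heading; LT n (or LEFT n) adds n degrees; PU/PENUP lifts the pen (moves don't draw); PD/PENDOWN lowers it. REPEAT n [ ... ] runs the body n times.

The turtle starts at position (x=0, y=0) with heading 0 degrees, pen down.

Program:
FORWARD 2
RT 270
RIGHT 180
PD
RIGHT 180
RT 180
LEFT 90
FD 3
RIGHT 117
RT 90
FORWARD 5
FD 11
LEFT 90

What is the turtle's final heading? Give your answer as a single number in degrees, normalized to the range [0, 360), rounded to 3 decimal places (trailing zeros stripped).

Executing turtle program step by step:
Start: pos=(0,0), heading=0, pen down
FD 2: (0,0) -> (2,0) [heading=0, draw]
RT 270: heading 0 -> 90
RT 180: heading 90 -> 270
PD: pen down
RT 180: heading 270 -> 90
RT 180: heading 90 -> 270
LT 90: heading 270 -> 0
FD 3: (2,0) -> (5,0) [heading=0, draw]
RT 117: heading 0 -> 243
RT 90: heading 243 -> 153
FD 5: (5,0) -> (0.545,2.27) [heading=153, draw]
FD 11: (0.545,2.27) -> (-9.256,7.264) [heading=153, draw]
LT 90: heading 153 -> 243
Final: pos=(-9.256,7.264), heading=243, 4 segment(s) drawn

Answer: 243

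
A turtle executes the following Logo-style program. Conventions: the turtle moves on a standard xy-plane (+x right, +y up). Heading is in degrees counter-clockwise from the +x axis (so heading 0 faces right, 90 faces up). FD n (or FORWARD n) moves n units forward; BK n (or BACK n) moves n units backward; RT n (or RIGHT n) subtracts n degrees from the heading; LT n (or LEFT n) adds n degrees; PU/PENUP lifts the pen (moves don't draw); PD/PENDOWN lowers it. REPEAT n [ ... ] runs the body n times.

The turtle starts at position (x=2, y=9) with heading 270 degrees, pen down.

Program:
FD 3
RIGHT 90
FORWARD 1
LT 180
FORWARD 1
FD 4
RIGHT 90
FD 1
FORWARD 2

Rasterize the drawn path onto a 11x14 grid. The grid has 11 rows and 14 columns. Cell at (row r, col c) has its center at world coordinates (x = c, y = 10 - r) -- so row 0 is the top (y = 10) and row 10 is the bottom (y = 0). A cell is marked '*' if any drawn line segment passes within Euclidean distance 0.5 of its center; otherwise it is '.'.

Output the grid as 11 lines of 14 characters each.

Segment 0: (2,9) -> (2,6)
Segment 1: (2,6) -> (1,6)
Segment 2: (1,6) -> (2,6)
Segment 3: (2,6) -> (6,6)
Segment 4: (6,6) -> (6,5)
Segment 5: (6,5) -> (6,3)

Answer: ..............
..*...........
..*...........
..*...........
.******.......
......*.......
......*.......
......*.......
..............
..............
..............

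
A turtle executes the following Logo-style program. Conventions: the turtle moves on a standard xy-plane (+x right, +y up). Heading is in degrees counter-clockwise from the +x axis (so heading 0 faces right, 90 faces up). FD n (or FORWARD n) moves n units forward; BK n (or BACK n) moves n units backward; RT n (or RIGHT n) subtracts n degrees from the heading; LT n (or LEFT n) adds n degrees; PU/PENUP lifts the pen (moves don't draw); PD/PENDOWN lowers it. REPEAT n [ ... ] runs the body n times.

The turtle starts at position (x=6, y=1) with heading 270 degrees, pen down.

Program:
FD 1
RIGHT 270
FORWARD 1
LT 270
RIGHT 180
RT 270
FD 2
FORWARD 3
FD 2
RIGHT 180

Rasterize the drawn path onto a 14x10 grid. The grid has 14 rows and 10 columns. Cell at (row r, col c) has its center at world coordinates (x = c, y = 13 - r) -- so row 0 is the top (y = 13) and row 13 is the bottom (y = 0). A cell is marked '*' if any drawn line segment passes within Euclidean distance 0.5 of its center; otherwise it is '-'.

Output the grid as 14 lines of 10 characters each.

Answer: ----------
----------
----------
----------
----------
----------
----------
----------
----------
----------
----------
----------
------*---
********--

Derivation:
Segment 0: (6,1) -> (6,0)
Segment 1: (6,0) -> (7,0)
Segment 2: (7,0) -> (5,-0)
Segment 3: (5,-0) -> (2,-0)
Segment 4: (2,-0) -> (0,-0)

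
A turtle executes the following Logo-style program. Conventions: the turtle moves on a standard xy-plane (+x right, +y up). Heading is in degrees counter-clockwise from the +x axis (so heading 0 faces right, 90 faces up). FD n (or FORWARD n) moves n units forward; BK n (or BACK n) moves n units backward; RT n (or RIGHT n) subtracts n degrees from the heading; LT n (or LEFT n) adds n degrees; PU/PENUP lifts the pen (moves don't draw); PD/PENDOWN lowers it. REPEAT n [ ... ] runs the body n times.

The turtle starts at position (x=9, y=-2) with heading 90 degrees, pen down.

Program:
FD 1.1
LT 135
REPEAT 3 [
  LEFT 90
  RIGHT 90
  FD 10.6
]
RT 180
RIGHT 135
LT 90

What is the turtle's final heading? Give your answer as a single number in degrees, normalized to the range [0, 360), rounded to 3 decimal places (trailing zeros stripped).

Executing turtle program step by step:
Start: pos=(9,-2), heading=90, pen down
FD 1.1: (9,-2) -> (9,-0.9) [heading=90, draw]
LT 135: heading 90 -> 225
REPEAT 3 [
  -- iteration 1/3 --
  LT 90: heading 225 -> 315
  RT 90: heading 315 -> 225
  FD 10.6: (9,-0.9) -> (1.505,-8.395) [heading=225, draw]
  -- iteration 2/3 --
  LT 90: heading 225 -> 315
  RT 90: heading 315 -> 225
  FD 10.6: (1.505,-8.395) -> (-5.991,-15.891) [heading=225, draw]
  -- iteration 3/3 --
  LT 90: heading 225 -> 315
  RT 90: heading 315 -> 225
  FD 10.6: (-5.991,-15.891) -> (-13.486,-23.386) [heading=225, draw]
]
RT 180: heading 225 -> 45
RT 135: heading 45 -> 270
LT 90: heading 270 -> 0
Final: pos=(-13.486,-23.386), heading=0, 4 segment(s) drawn

Answer: 0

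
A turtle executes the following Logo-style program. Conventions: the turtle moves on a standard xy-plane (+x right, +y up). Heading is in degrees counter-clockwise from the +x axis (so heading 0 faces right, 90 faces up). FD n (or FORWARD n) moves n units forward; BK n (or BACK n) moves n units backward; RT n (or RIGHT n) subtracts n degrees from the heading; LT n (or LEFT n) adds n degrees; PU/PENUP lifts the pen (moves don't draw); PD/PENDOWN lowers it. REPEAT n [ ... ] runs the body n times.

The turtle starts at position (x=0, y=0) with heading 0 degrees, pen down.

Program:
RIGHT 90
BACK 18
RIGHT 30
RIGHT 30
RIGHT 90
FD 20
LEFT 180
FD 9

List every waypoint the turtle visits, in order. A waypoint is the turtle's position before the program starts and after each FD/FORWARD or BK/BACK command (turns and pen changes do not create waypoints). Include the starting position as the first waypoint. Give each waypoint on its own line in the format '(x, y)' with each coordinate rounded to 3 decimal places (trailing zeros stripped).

Answer: (0, 0)
(0, 18)
(-10, 35.321)
(-5.5, 27.526)

Derivation:
Executing turtle program step by step:
Start: pos=(0,0), heading=0, pen down
RT 90: heading 0 -> 270
BK 18: (0,0) -> (0,18) [heading=270, draw]
RT 30: heading 270 -> 240
RT 30: heading 240 -> 210
RT 90: heading 210 -> 120
FD 20: (0,18) -> (-10,35.321) [heading=120, draw]
LT 180: heading 120 -> 300
FD 9: (-10,35.321) -> (-5.5,27.526) [heading=300, draw]
Final: pos=(-5.5,27.526), heading=300, 3 segment(s) drawn
Waypoints (4 total):
(0, 0)
(0, 18)
(-10, 35.321)
(-5.5, 27.526)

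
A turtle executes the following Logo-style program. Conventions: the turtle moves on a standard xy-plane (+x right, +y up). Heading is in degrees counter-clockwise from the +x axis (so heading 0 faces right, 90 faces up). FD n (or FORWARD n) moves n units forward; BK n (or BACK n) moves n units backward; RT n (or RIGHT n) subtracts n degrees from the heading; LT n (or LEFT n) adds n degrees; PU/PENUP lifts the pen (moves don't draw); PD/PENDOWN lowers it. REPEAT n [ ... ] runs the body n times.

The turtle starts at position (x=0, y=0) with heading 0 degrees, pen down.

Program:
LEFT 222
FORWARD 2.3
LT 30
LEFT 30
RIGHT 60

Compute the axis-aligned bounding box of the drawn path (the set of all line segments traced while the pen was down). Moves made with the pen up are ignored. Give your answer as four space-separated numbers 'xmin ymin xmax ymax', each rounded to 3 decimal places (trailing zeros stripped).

Executing turtle program step by step:
Start: pos=(0,0), heading=0, pen down
LT 222: heading 0 -> 222
FD 2.3: (0,0) -> (-1.709,-1.539) [heading=222, draw]
LT 30: heading 222 -> 252
LT 30: heading 252 -> 282
RT 60: heading 282 -> 222
Final: pos=(-1.709,-1.539), heading=222, 1 segment(s) drawn

Segment endpoints: x in {-1.709, 0}, y in {-1.539, 0}
xmin=-1.709, ymin=-1.539, xmax=0, ymax=0

Answer: -1.709 -1.539 0 0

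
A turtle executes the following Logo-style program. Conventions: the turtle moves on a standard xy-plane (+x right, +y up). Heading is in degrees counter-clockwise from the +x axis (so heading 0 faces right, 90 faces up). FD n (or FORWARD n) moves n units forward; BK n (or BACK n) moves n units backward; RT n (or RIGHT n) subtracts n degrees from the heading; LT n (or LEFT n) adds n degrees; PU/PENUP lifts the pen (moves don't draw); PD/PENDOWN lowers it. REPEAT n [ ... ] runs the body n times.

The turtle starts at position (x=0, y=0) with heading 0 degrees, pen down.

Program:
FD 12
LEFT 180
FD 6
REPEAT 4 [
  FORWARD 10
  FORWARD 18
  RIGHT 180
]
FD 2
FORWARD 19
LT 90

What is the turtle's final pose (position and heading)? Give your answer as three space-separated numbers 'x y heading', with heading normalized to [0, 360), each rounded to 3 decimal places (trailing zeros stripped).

Executing turtle program step by step:
Start: pos=(0,0), heading=0, pen down
FD 12: (0,0) -> (12,0) [heading=0, draw]
LT 180: heading 0 -> 180
FD 6: (12,0) -> (6,0) [heading=180, draw]
REPEAT 4 [
  -- iteration 1/4 --
  FD 10: (6,0) -> (-4,0) [heading=180, draw]
  FD 18: (-4,0) -> (-22,0) [heading=180, draw]
  RT 180: heading 180 -> 0
  -- iteration 2/4 --
  FD 10: (-22,0) -> (-12,0) [heading=0, draw]
  FD 18: (-12,0) -> (6,0) [heading=0, draw]
  RT 180: heading 0 -> 180
  -- iteration 3/4 --
  FD 10: (6,0) -> (-4,0) [heading=180, draw]
  FD 18: (-4,0) -> (-22,0) [heading=180, draw]
  RT 180: heading 180 -> 0
  -- iteration 4/4 --
  FD 10: (-22,0) -> (-12,0) [heading=0, draw]
  FD 18: (-12,0) -> (6,0) [heading=0, draw]
  RT 180: heading 0 -> 180
]
FD 2: (6,0) -> (4,0) [heading=180, draw]
FD 19: (4,0) -> (-15,0) [heading=180, draw]
LT 90: heading 180 -> 270
Final: pos=(-15,0), heading=270, 12 segment(s) drawn

Answer: -15 0 270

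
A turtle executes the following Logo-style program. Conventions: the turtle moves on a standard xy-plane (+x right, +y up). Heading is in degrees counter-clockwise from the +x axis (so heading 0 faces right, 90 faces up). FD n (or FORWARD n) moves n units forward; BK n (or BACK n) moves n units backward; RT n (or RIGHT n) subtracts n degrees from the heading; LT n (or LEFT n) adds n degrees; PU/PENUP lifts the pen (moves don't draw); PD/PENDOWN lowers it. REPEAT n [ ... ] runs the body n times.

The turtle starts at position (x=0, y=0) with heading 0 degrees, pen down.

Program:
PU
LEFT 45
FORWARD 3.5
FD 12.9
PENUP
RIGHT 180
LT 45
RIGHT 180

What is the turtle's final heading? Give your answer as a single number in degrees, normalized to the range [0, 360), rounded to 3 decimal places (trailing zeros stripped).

Answer: 90

Derivation:
Executing turtle program step by step:
Start: pos=(0,0), heading=0, pen down
PU: pen up
LT 45: heading 0 -> 45
FD 3.5: (0,0) -> (2.475,2.475) [heading=45, move]
FD 12.9: (2.475,2.475) -> (11.597,11.597) [heading=45, move]
PU: pen up
RT 180: heading 45 -> 225
LT 45: heading 225 -> 270
RT 180: heading 270 -> 90
Final: pos=(11.597,11.597), heading=90, 0 segment(s) drawn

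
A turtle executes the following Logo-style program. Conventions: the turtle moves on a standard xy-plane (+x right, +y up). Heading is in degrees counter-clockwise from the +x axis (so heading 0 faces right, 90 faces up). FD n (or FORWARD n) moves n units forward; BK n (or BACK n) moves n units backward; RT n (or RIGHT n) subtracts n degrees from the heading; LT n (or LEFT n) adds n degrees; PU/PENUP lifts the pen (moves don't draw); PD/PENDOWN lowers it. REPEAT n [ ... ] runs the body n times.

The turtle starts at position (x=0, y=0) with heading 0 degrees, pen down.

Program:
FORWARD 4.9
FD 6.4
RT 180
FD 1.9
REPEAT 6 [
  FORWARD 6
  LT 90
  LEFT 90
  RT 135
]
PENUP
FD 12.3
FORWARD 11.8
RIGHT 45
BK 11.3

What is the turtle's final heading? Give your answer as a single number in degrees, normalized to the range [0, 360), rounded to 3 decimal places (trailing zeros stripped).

Answer: 45

Derivation:
Executing turtle program step by step:
Start: pos=(0,0), heading=0, pen down
FD 4.9: (0,0) -> (4.9,0) [heading=0, draw]
FD 6.4: (4.9,0) -> (11.3,0) [heading=0, draw]
RT 180: heading 0 -> 180
FD 1.9: (11.3,0) -> (9.4,0) [heading=180, draw]
REPEAT 6 [
  -- iteration 1/6 --
  FD 6: (9.4,0) -> (3.4,0) [heading=180, draw]
  LT 90: heading 180 -> 270
  LT 90: heading 270 -> 0
  RT 135: heading 0 -> 225
  -- iteration 2/6 --
  FD 6: (3.4,0) -> (-0.843,-4.243) [heading=225, draw]
  LT 90: heading 225 -> 315
  LT 90: heading 315 -> 45
  RT 135: heading 45 -> 270
  -- iteration 3/6 --
  FD 6: (-0.843,-4.243) -> (-0.843,-10.243) [heading=270, draw]
  LT 90: heading 270 -> 0
  LT 90: heading 0 -> 90
  RT 135: heading 90 -> 315
  -- iteration 4/6 --
  FD 6: (-0.843,-10.243) -> (3.4,-14.485) [heading=315, draw]
  LT 90: heading 315 -> 45
  LT 90: heading 45 -> 135
  RT 135: heading 135 -> 0
  -- iteration 5/6 --
  FD 6: (3.4,-14.485) -> (9.4,-14.485) [heading=0, draw]
  LT 90: heading 0 -> 90
  LT 90: heading 90 -> 180
  RT 135: heading 180 -> 45
  -- iteration 6/6 --
  FD 6: (9.4,-14.485) -> (13.643,-10.243) [heading=45, draw]
  LT 90: heading 45 -> 135
  LT 90: heading 135 -> 225
  RT 135: heading 225 -> 90
]
PU: pen up
FD 12.3: (13.643,-10.243) -> (13.643,2.057) [heading=90, move]
FD 11.8: (13.643,2.057) -> (13.643,13.857) [heading=90, move]
RT 45: heading 90 -> 45
BK 11.3: (13.643,13.857) -> (5.652,5.867) [heading=45, move]
Final: pos=(5.652,5.867), heading=45, 9 segment(s) drawn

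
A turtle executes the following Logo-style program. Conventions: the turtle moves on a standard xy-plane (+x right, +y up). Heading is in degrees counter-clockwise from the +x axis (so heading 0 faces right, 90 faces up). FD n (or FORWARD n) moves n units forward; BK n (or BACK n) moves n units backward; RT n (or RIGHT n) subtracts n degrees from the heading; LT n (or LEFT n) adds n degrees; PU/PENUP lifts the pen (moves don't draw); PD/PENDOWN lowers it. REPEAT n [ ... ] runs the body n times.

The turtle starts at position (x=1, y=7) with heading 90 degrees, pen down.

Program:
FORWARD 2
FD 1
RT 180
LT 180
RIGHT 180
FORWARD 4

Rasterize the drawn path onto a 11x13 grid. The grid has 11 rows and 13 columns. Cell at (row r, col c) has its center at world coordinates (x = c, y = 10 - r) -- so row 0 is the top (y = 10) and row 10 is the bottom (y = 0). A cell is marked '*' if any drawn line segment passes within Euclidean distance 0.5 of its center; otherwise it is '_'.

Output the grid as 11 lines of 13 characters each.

Answer: _*___________
_*___________
_*___________
_*___________
_*___________
_____________
_____________
_____________
_____________
_____________
_____________

Derivation:
Segment 0: (1,7) -> (1,9)
Segment 1: (1,9) -> (1,10)
Segment 2: (1,10) -> (1,6)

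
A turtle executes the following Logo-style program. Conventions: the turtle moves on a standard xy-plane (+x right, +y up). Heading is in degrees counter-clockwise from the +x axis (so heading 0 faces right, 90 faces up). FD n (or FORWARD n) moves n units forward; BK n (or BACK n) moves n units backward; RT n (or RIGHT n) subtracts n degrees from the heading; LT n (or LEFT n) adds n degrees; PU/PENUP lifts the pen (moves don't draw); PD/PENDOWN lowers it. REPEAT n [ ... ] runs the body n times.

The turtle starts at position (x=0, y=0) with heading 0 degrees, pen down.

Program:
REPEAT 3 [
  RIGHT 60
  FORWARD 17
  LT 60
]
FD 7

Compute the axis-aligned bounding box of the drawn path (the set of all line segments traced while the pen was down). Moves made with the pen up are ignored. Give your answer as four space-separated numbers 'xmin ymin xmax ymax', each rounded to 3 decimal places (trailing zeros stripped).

Executing turtle program step by step:
Start: pos=(0,0), heading=0, pen down
REPEAT 3 [
  -- iteration 1/3 --
  RT 60: heading 0 -> 300
  FD 17: (0,0) -> (8.5,-14.722) [heading=300, draw]
  LT 60: heading 300 -> 0
  -- iteration 2/3 --
  RT 60: heading 0 -> 300
  FD 17: (8.5,-14.722) -> (17,-29.445) [heading=300, draw]
  LT 60: heading 300 -> 0
  -- iteration 3/3 --
  RT 60: heading 0 -> 300
  FD 17: (17,-29.445) -> (25.5,-44.167) [heading=300, draw]
  LT 60: heading 300 -> 0
]
FD 7: (25.5,-44.167) -> (32.5,-44.167) [heading=0, draw]
Final: pos=(32.5,-44.167), heading=0, 4 segment(s) drawn

Segment endpoints: x in {0, 8.5, 17, 25.5, 32.5}, y in {-44.167, -29.445, -14.722, 0}
xmin=0, ymin=-44.167, xmax=32.5, ymax=0

Answer: 0 -44.167 32.5 0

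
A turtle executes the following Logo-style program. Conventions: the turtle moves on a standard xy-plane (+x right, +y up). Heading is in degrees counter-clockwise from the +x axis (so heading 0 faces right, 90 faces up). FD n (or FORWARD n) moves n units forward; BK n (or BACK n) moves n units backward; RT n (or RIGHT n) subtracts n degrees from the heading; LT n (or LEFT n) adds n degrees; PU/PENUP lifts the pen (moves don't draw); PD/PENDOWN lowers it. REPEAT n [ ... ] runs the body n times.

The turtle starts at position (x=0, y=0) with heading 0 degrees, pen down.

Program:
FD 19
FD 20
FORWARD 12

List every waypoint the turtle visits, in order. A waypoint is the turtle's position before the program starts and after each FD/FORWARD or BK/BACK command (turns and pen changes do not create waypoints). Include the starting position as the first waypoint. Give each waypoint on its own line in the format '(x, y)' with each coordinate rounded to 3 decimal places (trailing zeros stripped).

Answer: (0, 0)
(19, 0)
(39, 0)
(51, 0)

Derivation:
Executing turtle program step by step:
Start: pos=(0,0), heading=0, pen down
FD 19: (0,0) -> (19,0) [heading=0, draw]
FD 20: (19,0) -> (39,0) [heading=0, draw]
FD 12: (39,0) -> (51,0) [heading=0, draw]
Final: pos=(51,0), heading=0, 3 segment(s) drawn
Waypoints (4 total):
(0, 0)
(19, 0)
(39, 0)
(51, 0)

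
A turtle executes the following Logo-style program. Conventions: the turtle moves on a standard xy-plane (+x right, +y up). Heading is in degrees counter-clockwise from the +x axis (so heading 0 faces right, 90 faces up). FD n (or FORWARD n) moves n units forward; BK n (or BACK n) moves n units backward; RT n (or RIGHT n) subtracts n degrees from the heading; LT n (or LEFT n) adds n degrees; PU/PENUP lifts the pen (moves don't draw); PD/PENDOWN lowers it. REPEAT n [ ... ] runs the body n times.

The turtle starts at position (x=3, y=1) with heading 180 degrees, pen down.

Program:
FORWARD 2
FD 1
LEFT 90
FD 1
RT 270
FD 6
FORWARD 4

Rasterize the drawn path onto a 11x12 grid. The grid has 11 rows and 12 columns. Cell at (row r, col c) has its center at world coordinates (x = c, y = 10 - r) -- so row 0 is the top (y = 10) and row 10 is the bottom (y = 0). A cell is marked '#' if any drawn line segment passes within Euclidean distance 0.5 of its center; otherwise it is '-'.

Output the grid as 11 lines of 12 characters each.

Answer: ------------
------------
------------
------------
------------
------------
------------
------------
------------
####--------
###########-

Derivation:
Segment 0: (3,1) -> (1,1)
Segment 1: (1,1) -> (0,1)
Segment 2: (0,1) -> (-0,0)
Segment 3: (-0,0) -> (6,0)
Segment 4: (6,0) -> (10,0)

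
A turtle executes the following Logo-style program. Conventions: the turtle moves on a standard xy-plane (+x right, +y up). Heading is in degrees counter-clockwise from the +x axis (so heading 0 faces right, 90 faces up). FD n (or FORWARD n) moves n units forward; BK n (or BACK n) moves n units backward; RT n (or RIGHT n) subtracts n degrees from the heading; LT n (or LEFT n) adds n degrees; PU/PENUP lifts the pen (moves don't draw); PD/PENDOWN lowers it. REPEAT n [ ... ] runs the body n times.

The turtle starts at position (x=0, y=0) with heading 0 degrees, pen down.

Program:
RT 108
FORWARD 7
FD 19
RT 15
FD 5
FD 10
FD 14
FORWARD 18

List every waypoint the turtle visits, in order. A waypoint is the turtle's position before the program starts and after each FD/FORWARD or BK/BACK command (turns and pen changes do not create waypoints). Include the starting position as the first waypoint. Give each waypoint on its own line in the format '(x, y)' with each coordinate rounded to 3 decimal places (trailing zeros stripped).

Answer: (0, 0)
(-2.163, -6.657)
(-8.034, -24.727)
(-10.758, -28.921)
(-16.204, -37.308)
(-23.829, -49.049)
(-33.632, -64.145)

Derivation:
Executing turtle program step by step:
Start: pos=(0,0), heading=0, pen down
RT 108: heading 0 -> 252
FD 7: (0,0) -> (-2.163,-6.657) [heading=252, draw]
FD 19: (-2.163,-6.657) -> (-8.034,-24.727) [heading=252, draw]
RT 15: heading 252 -> 237
FD 5: (-8.034,-24.727) -> (-10.758,-28.921) [heading=237, draw]
FD 10: (-10.758,-28.921) -> (-16.204,-37.308) [heading=237, draw]
FD 14: (-16.204,-37.308) -> (-23.829,-49.049) [heading=237, draw]
FD 18: (-23.829,-49.049) -> (-33.632,-64.145) [heading=237, draw]
Final: pos=(-33.632,-64.145), heading=237, 6 segment(s) drawn
Waypoints (7 total):
(0, 0)
(-2.163, -6.657)
(-8.034, -24.727)
(-10.758, -28.921)
(-16.204, -37.308)
(-23.829, -49.049)
(-33.632, -64.145)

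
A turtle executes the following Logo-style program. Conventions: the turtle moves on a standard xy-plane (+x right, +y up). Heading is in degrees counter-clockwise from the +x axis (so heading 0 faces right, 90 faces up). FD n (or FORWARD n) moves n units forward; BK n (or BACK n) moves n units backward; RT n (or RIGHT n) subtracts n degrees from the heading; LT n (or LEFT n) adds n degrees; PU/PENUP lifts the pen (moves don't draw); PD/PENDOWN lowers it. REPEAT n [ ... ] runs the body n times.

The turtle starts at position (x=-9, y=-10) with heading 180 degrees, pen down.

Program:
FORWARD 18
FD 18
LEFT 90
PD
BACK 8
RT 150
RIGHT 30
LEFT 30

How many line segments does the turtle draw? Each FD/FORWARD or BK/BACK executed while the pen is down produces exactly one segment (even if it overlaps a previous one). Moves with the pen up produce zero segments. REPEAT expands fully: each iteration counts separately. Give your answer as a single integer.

Executing turtle program step by step:
Start: pos=(-9,-10), heading=180, pen down
FD 18: (-9,-10) -> (-27,-10) [heading=180, draw]
FD 18: (-27,-10) -> (-45,-10) [heading=180, draw]
LT 90: heading 180 -> 270
PD: pen down
BK 8: (-45,-10) -> (-45,-2) [heading=270, draw]
RT 150: heading 270 -> 120
RT 30: heading 120 -> 90
LT 30: heading 90 -> 120
Final: pos=(-45,-2), heading=120, 3 segment(s) drawn
Segments drawn: 3

Answer: 3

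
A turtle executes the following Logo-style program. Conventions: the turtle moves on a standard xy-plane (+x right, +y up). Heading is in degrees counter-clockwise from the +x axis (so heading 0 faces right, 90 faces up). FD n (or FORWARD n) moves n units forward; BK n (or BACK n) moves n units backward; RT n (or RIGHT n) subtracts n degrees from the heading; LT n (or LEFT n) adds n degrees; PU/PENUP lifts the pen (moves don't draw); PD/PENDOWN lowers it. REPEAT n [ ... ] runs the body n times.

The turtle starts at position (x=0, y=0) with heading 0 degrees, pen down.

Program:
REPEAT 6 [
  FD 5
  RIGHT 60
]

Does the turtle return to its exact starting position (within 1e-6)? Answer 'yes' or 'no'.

Executing turtle program step by step:
Start: pos=(0,0), heading=0, pen down
REPEAT 6 [
  -- iteration 1/6 --
  FD 5: (0,0) -> (5,0) [heading=0, draw]
  RT 60: heading 0 -> 300
  -- iteration 2/6 --
  FD 5: (5,0) -> (7.5,-4.33) [heading=300, draw]
  RT 60: heading 300 -> 240
  -- iteration 3/6 --
  FD 5: (7.5,-4.33) -> (5,-8.66) [heading=240, draw]
  RT 60: heading 240 -> 180
  -- iteration 4/6 --
  FD 5: (5,-8.66) -> (0,-8.66) [heading=180, draw]
  RT 60: heading 180 -> 120
  -- iteration 5/6 --
  FD 5: (0,-8.66) -> (-2.5,-4.33) [heading=120, draw]
  RT 60: heading 120 -> 60
  -- iteration 6/6 --
  FD 5: (-2.5,-4.33) -> (0,0) [heading=60, draw]
  RT 60: heading 60 -> 0
]
Final: pos=(0,0), heading=0, 6 segment(s) drawn

Start position: (0, 0)
Final position: (0, 0)
Distance = 0; < 1e-6 -> CLOSED

Answer: yes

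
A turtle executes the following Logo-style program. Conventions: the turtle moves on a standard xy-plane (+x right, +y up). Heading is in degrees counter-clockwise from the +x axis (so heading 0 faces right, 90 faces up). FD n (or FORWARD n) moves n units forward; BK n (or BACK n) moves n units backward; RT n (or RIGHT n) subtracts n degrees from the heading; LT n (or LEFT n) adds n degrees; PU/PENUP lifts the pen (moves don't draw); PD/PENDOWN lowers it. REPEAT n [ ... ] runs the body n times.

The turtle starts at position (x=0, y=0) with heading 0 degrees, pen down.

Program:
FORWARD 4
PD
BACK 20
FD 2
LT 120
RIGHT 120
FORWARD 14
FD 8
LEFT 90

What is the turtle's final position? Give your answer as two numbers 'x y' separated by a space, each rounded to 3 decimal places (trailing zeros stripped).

Executing turtle program step by step:
Start: pos=(0,0), heading=0, pen down
FD 4: (0,0) -> (4,0) [heading=0, draw]
PD: pen down
BK 20: (4,0) -> (-16,0) [heading=0, draw]
FD 2: (-16,0) -> (-14,0) [heading=0, draw]
LT 120: heading 0 -> 120
RT 120: heading 120 -> 0
FD 14: (-14,0) -> (0,0) [heading=0, draw]
FD 8: (0,0) -> (8,0) [heading=0, draw]
LT 90: heading 0 -> 90
Final: pos=(8,0), heading=90, 5 segment(s) drawn

Answer: 8 0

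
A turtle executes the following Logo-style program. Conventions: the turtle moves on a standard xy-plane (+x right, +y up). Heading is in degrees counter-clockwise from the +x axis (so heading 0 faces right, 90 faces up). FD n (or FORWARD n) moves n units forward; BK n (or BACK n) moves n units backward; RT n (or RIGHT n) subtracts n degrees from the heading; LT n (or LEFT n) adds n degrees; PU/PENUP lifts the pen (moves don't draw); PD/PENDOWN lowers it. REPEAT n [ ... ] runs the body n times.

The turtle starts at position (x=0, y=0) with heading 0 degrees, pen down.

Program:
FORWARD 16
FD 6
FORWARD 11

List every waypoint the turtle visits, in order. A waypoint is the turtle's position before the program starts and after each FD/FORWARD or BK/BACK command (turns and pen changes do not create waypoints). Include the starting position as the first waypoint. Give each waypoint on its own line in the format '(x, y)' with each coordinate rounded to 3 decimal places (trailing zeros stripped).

Executing turtle program step by step:
Start: pos=(0,0), heading=0, pen down
FD 16: (0,0) -> (16,0) [heading=0, draw]
FD 6: (16,0) -> (22,0) [heading=0, draw]
FD 11: (22,0) -> (33,0) [heading=0, draw]
Final: pos=(33,0), heading=0, 3 segment(s) drawn
Waypoints (4 total):
(0, 0)
(16, 0)
(22, 0)
(33, 0)

Answer: (0, 0)
(16, 0)
(22, 0)
(33, 0)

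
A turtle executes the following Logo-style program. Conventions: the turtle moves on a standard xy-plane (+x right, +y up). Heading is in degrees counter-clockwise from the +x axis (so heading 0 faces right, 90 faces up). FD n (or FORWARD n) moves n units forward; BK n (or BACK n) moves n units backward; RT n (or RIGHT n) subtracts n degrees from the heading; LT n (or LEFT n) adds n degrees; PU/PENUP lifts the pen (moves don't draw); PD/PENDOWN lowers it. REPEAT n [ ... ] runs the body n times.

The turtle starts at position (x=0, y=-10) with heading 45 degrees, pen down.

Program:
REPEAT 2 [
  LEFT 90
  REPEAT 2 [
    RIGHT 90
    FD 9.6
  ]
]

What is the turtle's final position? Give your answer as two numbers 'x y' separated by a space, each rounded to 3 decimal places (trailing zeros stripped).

Executing turtle program step by step:
Start: pos=(0,-10), heading=45, pen down
REPEAT 2 [
  -- iteration 1/2 --
  LT 90: heading 45 -> 135
  REPEAT 2 [
    -- iteration 1/2 --
    RT 90: heading 135 -> 45
    FD 9.6: (0,-10) -> (6.788,-3.212) [heading=45, draw]
    -- iteration 2/2 --
    RT 90: heading 45 -> 315
    FD 9.6: (6.788,-3.212) -> (13.576,-10) [heading=315, draw]
  ]
  -- iteration 2/2 --
  LT 90: heading 315 -> 45
  REPEAT 2 [
    -- iteration 1/2 --
    RT 90: heading 45 -> 315
    FD 9.6: (13.576,-10) -> (20.365,-16.788) [heading=315, draw]
    -- iteration 2/2 --
    RT 90: heading 315 -> 225
    FD 9.6: (20.365,-16.788) -> (13.576,-23.576) [heading=225, draw]
  ]
]
Final: pos=(13.576,-23.576), heading=225, 4 segment(s) drawn

Answer: 13.576 -23.576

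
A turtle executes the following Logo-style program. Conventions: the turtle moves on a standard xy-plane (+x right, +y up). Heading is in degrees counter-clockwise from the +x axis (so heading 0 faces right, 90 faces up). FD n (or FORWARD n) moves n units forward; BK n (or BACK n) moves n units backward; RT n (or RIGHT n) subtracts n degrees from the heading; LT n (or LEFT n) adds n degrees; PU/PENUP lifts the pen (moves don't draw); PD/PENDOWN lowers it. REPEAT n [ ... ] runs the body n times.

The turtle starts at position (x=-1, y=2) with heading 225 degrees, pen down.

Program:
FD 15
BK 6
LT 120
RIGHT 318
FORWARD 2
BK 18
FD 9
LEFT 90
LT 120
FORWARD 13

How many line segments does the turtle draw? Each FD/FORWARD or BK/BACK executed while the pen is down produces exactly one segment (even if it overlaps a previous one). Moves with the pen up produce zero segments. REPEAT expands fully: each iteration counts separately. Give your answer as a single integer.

Answer: 6

Derivation:
Executing turtle program step by step:
Start: pos=(-1,2), heading=225, pen down
FD 15: (-1,2) -> (-11.607,-8.607) [heading=225, draw]
BK 6: (-11.607,-8.607) -> (-7.364,-4.364) [heading=225, draw]
LT 120: heading 225 -> 345
RT 318: heading 345 -> 27
FD 2: (-7.364,-4.364) -> (-5.582,-3.456) [heading=27, draw]
BK 18: (-5.582,-3.456) -> (-21.62,-11.628) [heading=27, draw]
FD 9: (-21.62,-11.628) -> (-13.601,-7.542) [heading=27, draw]
LT 90: heading 27 -> 117
LT 120: heading 117 -> 237
FD 13: (-13.601,-7.542) -> (-20.681,-18.445) [heading=237, draw]
Final: pos=(-20.681,-18.445), heading=237, 6 segment(s) drawn
Segments drawn: 6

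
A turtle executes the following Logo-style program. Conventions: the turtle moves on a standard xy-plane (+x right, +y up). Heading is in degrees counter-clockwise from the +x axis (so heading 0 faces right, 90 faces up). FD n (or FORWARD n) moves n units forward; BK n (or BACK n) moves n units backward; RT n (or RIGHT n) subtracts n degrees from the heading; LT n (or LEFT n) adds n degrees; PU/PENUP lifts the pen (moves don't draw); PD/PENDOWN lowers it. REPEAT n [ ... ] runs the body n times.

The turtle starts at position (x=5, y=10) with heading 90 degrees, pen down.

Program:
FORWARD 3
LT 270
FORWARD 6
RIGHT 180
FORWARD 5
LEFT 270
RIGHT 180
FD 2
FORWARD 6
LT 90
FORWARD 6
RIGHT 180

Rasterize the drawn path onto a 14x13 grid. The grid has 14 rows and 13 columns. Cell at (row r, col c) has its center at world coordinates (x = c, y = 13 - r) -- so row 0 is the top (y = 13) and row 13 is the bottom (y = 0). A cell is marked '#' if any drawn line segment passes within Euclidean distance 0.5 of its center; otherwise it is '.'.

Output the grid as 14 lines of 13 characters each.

Answer: .....#######.
.....##......
.....##......
.....##......
......#......
......#......
......#......
......#......
......#######
.............
.............
.............
.............
.............

Derivation:
Segment 0: (5,10) -> (5,13)
Segment 1: (5,13) -> (11,13)
Segment 2: (11,13) -> (6,13)
Segment 3: (6,13) -> (6,11)
Segment 4: (6,11) -> (6,5)
Segment 5: (6,5) -> (12,5)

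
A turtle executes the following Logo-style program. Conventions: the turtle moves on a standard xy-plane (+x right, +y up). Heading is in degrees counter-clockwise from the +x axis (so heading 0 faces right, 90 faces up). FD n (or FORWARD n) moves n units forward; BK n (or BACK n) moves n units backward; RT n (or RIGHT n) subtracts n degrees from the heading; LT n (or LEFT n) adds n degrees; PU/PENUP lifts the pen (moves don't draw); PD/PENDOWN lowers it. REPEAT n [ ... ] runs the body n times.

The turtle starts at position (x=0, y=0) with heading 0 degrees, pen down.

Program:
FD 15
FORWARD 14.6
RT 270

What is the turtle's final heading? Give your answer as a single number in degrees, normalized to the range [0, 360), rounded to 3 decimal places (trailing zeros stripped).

Answer: 90

Derivation:
Executing turtle program step by step:
Start: pos=(0,0), heading=0, pen down
FD 15: (0,0) -> (15,0) [heading=0, draw]
FD 14.6: (15,0) -> (29.6,0) [heading=0, draw]
RT 270: heading 0 -> 90
Final: pos=(29.6,0), heading=90, 2 segment(s) drawn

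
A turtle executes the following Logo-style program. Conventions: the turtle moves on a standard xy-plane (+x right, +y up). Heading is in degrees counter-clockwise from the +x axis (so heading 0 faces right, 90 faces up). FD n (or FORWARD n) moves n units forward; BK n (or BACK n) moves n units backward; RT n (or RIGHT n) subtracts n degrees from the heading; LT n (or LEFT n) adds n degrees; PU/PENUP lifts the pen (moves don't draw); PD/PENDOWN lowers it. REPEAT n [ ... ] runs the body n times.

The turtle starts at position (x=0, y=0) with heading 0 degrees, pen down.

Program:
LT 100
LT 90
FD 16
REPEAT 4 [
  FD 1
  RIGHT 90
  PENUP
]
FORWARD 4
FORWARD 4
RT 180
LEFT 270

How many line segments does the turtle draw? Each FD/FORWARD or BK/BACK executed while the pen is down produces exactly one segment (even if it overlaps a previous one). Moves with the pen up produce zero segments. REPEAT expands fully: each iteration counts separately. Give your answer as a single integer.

Answer: 2

Derivation:
Executing turtle program step by step:
Start: pos=(0,0), heading=0, pen down
LT 100: heading 0 -> 100
LT 90: heading 100 -> 190
FD 16: (0,0) -> (-15.757,-2.778) [heading=190, draw]
REPEAT 4 [
  -- iteration 1/4 --
  FD 1: (-15.757,-2.778) -> (-16.742,-2.952) [heading=190, draw]
  RT 90: heading 190 -> 100
  PU: pen up
  -- iteration 2/4 --
  FD 1: (-16.742,-2.952) -> (-16.915,-1.967) [heading=100, move]
  RT 90: heading 100 -> 10
  PU: pen up
  -- iteration 3/4 --
  FD 1: (-16.915,-1.967) -> (-15.931,-1.794) [heading=10, move]
  RT 90: heading 10 -> 280
  PU: pen up
  -- iteration 4/4 --
  FD 1: (-15.931,-1.794) -> (-15.757,-2.778) [heading=280, move]
  RT 90: heading 280 -> 190
  PU: pen up
]
FD 4: (-15.757,-2.778) -> (-19.696,-3.473) [heading=190, move]
FD 4: (-19.696,-3.473) -> (-23.635,-4.168) [heading=190, move]
RT 180: heading 190 -> 10
LT 270: heading 10 -> 280
Final: pos=(-23.635,-4.168), heading=280, 2 segment(s) drawn
Segments drawn: 2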